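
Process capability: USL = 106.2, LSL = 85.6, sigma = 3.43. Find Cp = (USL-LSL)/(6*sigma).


Cp = (USL - LSL) / (6 * sigma)
= (106.2 - 85.6) / (6 * 3.43)
= 20.6000 / 20.5800
= 1.0010

1.0010


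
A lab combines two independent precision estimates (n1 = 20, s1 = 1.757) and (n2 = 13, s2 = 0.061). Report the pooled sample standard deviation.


s_p = sqrt(((n1-1)*s1^2 + (n2-1)*s2^2) / (n1+n2-2))
numerator = (20-1)*1.757^2 + (13-1)*0.061^2 = 58.653931 + 0.044652 = 58.698583
denominator = 20 + 13 - 2 = 31
s_p^2 = 58.698583 / 31 = 1.8935027
s_p = sqrt(1.8935027) = 1.3760

1.3760


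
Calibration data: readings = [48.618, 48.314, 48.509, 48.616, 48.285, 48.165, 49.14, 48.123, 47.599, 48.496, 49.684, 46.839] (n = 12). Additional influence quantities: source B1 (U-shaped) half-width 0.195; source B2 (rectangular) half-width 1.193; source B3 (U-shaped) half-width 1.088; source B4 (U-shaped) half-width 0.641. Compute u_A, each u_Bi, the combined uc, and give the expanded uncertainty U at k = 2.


mean = (48.618 + 48.314 + 48.509 + 48.616 + 48.285 + 48.165 + 49.14 + 48.123 + 47.599 + 48.496 + 49.684 + 46.839) / 12 = 48.36566667
s = sqrt(sum((x - mean)^2)/(n-1)) = 0.70892266
u_A = s / sqrt(n) = 0.70892266 / sqrt(12) = 0.20464834
u_B1 = 0.195 / sqrt(2) = 0.13788582
u_B2 = 1.193 / sqrt(3) = 0.68877887
u_B3 = 1.088 / sqrt(2) = 0.76933218
u_B4 = 0.641 / sqrt(2) = 0.45325545
uc = sqrt(0.20464834^2 + 0.13788582^2 + 0.68877887^2 + 0.76933218^2 + 0.45325545^2) = 1.1543926
U = k * uc = 2 * 1.1543926
U = 2.3088

2.3088


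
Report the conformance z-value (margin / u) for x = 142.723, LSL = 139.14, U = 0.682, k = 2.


u = U / k = 0.682 / 2 = 0.341
margin = |LSL - x| = |139.14 - 142.723| = 3.583
z = margin / u = 3.583 / 0.341
z = 10.5073

10.5073


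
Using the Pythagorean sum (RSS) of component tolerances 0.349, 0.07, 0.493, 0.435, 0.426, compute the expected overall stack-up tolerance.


RSS = sqrt(0.349^2 + 0.07^2 + 0.493^2 + 0.435^2 + 0.426^2)
= sqrt(0.740451)
= 0.8605

0.8605


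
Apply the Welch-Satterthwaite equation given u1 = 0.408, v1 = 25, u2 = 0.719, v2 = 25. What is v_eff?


uc = sqrt(u1^2 + u2^2) = sqrt(0.408^2 + 0.719^2) = 0.82669523
v_eff = uc^4 / (u1^4/v1 + u2^4/v2)
= 0.82669523^4 / (0.408^4/25 + 0.719^4/25)
= 0.46706974 / 0.011798358
v_eff = 39.5877

39.5877


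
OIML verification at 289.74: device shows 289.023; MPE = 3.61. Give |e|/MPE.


e = indication - reference = 289.023 - 289.74 = -0.7170
|e| = 0.7170
ratio = |e| / MPE = 0.7170 / 3.61
ratio = 0.1986

0.1986


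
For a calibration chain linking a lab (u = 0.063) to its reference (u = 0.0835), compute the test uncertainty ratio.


TUR = u_lab / u_ref
= 0.063 / 0.0835
= 0.7545

0.7545


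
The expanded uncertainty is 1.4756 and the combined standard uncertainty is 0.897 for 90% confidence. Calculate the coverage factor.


k = U / uc
k = 1.4756 / 0.897
k = 1.645

1.645


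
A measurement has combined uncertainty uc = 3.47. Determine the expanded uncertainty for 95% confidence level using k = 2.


U = k * uc
U = 2 * 3.47
U = 6.9400

6.9400


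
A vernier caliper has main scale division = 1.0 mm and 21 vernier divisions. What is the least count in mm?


LC = MSD / n_div
= 1.0 / 21
= 0.0476

0.0476


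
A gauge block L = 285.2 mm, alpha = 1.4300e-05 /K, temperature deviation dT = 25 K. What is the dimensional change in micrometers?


dL = L * alpha * dT
= 285.2 * 1.4300e-05 * 25
= 0.1019590 mm
dL_um = 0.1019590 * 1000 = 101.9590 um

101.9590


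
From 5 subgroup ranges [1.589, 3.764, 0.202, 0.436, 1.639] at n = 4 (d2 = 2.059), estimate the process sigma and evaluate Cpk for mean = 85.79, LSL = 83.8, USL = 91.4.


R_bar = (1.589 + 3.764 + 0.202 + 0.436 + 1.639) / 5 = 1.526
sigma = R_bar / d2 = 1.526 / 2.059 = 0.74113647
Cp = (USL - LSL)/(6*sigma) = (91.4 - 83.8)/(6*0.74113647) = 1.7091
Cpu = (91.4 - 85.79)/(3*0.74113647) = 2.5232
Cpl = (85.79 - 83.8)/(3*0.74113647) = 0.8950
Cpk = min(Cpu, Cpl) = 0.8950

0.8950


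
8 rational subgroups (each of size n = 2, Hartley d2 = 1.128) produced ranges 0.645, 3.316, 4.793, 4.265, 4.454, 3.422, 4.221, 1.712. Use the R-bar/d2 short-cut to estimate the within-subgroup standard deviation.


R_bar = (0.645 + 3.316 + 4.793 + 4.265 + 4.454 + 3.422 + 4.221 + 1.712) / 8
R_bar = 26.828 / 8 = 3.3535
sigma_hat = R_bar / d2 = 3.3535 / 1.128 = 2.9730

2.9730


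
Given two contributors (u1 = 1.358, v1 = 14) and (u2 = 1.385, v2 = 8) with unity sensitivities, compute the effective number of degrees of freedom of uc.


uc = sqrt(u1^2 + u2^2) = sqrt(1.358^2 + 1.385^2) = 1.9396879
v_eff = uc^4 / (u1^4/v1 + u2^4/v2)
= 1.9396879^4 / (1.358^4/14 + 1.385^4/8)
= 14.155572 / 0.70287274
v_eff = 20.1396

20.1396


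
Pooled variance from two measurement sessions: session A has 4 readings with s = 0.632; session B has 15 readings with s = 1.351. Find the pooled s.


s_p = sqrt(((n1-1)*s1^2 + (n2-1)*s2^2) / (n1+n2-2))
numerator = (4-1)*0.632^2 + (15-1)*1.351^2 = 1.198272 + 25.552814 = 26.751086
denominator = 4 + 15 - 2 = 17
s_p^2 = 26.751086 / 17 = 1.5735933
s_p = sqrt(1.5735933) = 1.2544

1.2544


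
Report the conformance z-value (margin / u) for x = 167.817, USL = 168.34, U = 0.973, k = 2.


u = U / k = 0.973 / 2 = 0.4865
margin = |USL - x| = |168.34 - 167.817| = 0.523
z = margin / u = 0.523 / 0.4865
z = 1.0750

1.0750


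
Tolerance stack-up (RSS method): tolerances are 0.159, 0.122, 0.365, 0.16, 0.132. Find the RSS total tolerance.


RSS = sqrt(0.159^2 + 0.122^2 + 0.365^2 + 0.16^2 + 0.132^2)
= sqrt(0.216414)
= 0.4652

0.4652


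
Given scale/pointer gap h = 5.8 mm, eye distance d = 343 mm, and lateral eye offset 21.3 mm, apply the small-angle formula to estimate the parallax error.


error = h * offset / d
= 5.8 * 21.3 / 343
= 0.3602

0.3602


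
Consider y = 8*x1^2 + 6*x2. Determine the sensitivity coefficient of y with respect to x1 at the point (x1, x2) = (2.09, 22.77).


y = 8*x1^2 + 6*x2
dy/dx1 = 2*8*x1
Evaluate at x1 = 2.09: c1 = 16 * 2.09
c1 = 33.4400

33.4400


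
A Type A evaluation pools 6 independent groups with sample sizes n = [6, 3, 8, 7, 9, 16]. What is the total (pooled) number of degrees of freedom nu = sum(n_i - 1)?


nu = sum_i (n_i - 1)
nu = ((6 - 1) + (3 - 1) + (8 - 1) + (7 - 1) + (9 - 1) + (16 - 1))
nu = 5 + 2 + 7 + 6 + 8 + 15
nu = 43

43


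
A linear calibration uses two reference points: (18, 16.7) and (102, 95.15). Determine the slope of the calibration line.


slope = (y2 - y1) / (x2 - x1)
= (95.15 - 16.7) / (102 - 18)
= 78.4500 / 84
= 0.9339

0.9339


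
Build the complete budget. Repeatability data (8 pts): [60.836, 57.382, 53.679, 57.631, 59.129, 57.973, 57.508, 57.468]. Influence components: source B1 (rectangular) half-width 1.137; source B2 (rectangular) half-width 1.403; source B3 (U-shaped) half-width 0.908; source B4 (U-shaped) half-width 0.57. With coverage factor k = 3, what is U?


mean = (60.836 + 57.382 + 53.679 + 57.631 + 59.129 + 57.973 + 57.508 + 57.468) / 8 = 57.70075
s = sqrt(sum((x - mean)^2)/(n-1)) = 2.0112567
u_A = s / sqrt(n) = 2.0112567 / sqrt(8) = 0.71108663
u_B1 = 1.137 / sqrt(3) = 0.65644726
u_B2 = 1.403 / sqrt(3) = 0.81002243
u_B3 = 0.908 / sqrt(2) = 0.64205296
u_B4 = 0.57 / sqrt(2) = 0.40305087
uc = sqrt(0.71108663^2 + 0.65644726^2 + 0.81002243^2 + 0.64205296^2 + 0.40305087^2) = 1.4722043
U = k * uc = 3 * 1.4722043
U = 4.4166

4.4166


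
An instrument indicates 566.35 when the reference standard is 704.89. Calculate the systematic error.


Systematic error = measured - true
= 566.35 - 704.89
= -138.5400

-138.5400


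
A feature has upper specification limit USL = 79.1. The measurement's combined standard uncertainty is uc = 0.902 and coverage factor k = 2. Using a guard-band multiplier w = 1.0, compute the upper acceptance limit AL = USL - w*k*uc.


U = k * uc = 2 * 0.902 = 1.804
guard band g = w * U = 1.0 * 1.804 = 1.804
AL = USL - g = 79.1 - 1.804
AL = 77.2960

77.2960


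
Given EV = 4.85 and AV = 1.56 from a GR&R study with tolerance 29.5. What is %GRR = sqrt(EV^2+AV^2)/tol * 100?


GRR = sqrt(EV^2 + AV^2) = sqrt(4.85^2 + 1.56^2) = 5.0947129
%GRR = GRR / tol * 100 = 5.0947129 / 29.5 * 100
%GRR = 17.2702

17.2702


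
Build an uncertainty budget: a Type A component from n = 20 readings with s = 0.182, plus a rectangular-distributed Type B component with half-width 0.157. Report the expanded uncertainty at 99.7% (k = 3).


u_A = s / sqrt(n) = 0.182 / sqrt(20) = 0.040696437
u_B = half_width / sqrt(3) = 0.157 / sqrt(3) = 0.090643992
uc = sqrt(u_A^2 + u_B^2) = sqrt(0.040696437^2 + 0.090643992^2) = 0.099360622
U = k * uc = 3 * 0.099360622
U = 0.2981

0.2981


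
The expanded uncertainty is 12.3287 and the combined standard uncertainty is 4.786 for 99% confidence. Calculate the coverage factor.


k = U / uc
k = 12.3287 / 4.786
k = 2.576

2.576


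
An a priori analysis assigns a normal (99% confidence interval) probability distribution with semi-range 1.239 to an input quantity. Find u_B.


u_B = half_width / 2.576
u_B = 1.239 / 2.576
u_B = 0.4810

0.4810


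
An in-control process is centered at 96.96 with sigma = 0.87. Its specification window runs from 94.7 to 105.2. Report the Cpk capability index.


Cpu = (USL - mean) / (3*sigma) = (105.2 - 96.96) / (3*0.87) = 3.1571
Cpl = (mean - LSL) / (3*sigma) = (96.96 - 94.7) / (3*0.87) = 0.8659
Cpk = min(Cpu, Cpl) = 0.8659

0.8659


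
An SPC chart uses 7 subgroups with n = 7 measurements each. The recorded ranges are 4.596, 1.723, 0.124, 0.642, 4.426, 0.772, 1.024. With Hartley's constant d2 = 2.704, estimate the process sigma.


R_bar = (4.596 + 1.723 + 0.124 + 0.642 + 4.426 + 0.772 + 1.024) / 7
R_bar = 13.307 / 7 = 1.901
sigma_hat = R_bar / d2 = 1.901 / 2.704 = 0.7030

0.7030


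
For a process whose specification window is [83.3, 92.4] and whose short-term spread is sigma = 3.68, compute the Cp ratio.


Cp = (USL - LSL) / (6 * sigma)
= (92.4 - 83.3) / (6 * 3.68)
= 9.1000 / 22.0800
= 0.4121

0.4121


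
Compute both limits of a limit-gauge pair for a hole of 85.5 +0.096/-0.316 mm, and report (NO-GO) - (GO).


GO = nominal - lower_tol (smallest hole = maximum material condition)
GO = 85.5 - 0.316 = 85.184
NO-GO = nominal + upper_tol (largest hole = least material condition)
NO-GO = 85.5 + 0.096 = 85.596
spread = NO-GO - GO = 85.596 - 85.184 = 0.4120

0.4120


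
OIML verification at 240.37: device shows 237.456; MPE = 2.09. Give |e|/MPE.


e = indication - reference = 237.456 - 240.37 = -2.9140
|e| = 2.9140
ratio = |e| / MPE = 2.9140 / 2.09
ratio = 1.3943

1.3943


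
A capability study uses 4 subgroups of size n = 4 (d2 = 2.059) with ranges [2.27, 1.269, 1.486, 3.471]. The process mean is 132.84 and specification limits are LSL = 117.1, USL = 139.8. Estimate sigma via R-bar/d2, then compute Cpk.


R_bar = (2.27 + 1.269 + 1.486 + 3.471) / 4 = 2.124
sigma = R_bar / d2 = 2.124 / 2.059 = 1.0315687
Cp = (USL - LSL)/(6*sigma) = (139.8 - 117.1)/(6*1.0315687) = 3.6676
Cpu = (139.8 - 132.84)/(3*1.0315687) = 2.2490
Cpl = (132.84 - 117.1)/(3*1.0315687) = 5.0861
Cpk = min(Cpu, Cpl) = 2.2490

2.2490


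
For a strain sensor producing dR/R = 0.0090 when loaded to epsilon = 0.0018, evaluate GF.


GF = (dR/R) / epsilon
= 0.0090 / 0.0018
= 5.0000

5.0000


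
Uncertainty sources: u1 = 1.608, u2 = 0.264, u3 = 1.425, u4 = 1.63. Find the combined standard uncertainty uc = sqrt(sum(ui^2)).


uc = sqrt(1.608^2 + 0.264^2 + 1.425^2 + 1.63^2)
uc = sqrt(7.342885)
uc = 2.7098

2.7098


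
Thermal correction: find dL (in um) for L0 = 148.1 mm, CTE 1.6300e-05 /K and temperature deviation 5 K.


dL = L * alpha * dT
= 148.1 * 1.6300e-05 * 5
= 0.0120701 mm
dL_um = 0.0120701 * 1000 = 12.0701 um

12.0701


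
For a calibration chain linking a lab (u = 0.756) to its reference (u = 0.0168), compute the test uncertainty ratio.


TUR = u_lab / u_ref
= 0.756 / 0.0168
= 45.0000

45.0000


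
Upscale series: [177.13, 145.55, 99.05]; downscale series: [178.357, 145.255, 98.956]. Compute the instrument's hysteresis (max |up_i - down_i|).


|177.13 - 178.357| = 1.2270
|145.55 - 145.255| = 0.2950
|99.05 - 98.956| = 0.0940
hysteresis = max(diffs) = 1.2270

1.2270


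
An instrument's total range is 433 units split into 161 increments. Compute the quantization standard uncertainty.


resolution = range / divisions
resolution = 433 / 161 = 2.689441
u_res = resolution / (2*sqrt(3))
u_res = 2.689441 / 3.4641016
u_res = 0.7764

0.7764


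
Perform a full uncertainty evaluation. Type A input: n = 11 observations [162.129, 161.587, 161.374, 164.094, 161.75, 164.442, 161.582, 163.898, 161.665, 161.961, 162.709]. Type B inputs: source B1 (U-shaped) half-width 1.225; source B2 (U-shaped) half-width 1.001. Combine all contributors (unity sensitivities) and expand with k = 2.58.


mean = (162.129 + 161.587 + 161.374 + 164.094 + 161.75 + 164.442 + 161.582 + 163.898 + 161.665 + 161.961 + 162.709) / 11 = 162.4719091
s = sqrt(sum((x - mean)^2)/(n-1)) = 1.1372625
u_A = s / sqrt(n) = 1.1372625 / sqrt(11) = 0.34289755
u_B1 = 1.225 / sqrt(2) = 0.86620581
u_B2 = 1.001 / sqrt(2) = 0.70781389
uc = sqrt(0.34289755^2 + 0.86620581^2 + 0.70781389^2) = 1.1699965
U = k * uc = 2.58 * 1.1699965
U = 3.0186

3.0186


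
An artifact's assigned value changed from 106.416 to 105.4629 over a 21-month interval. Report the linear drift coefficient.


rate = (v2 - v1) / months
= (105.4629 - 106.416) / 21
= -0.9531 / 21
= -0.0454

-0.0454


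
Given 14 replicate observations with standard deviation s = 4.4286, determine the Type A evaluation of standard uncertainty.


u_A = s / sqrt(n)
u_A = 4.4286 / sqrt(14)
u_A = 4.4286 / 3.7416574
u_A = 1.1836

1.1836


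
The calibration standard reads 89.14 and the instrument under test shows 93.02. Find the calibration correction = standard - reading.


Correction = standard - reading
= 89.14 - 93.02
= -3.8800

-3.8800


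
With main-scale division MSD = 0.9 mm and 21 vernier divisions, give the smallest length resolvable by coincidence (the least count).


LC = MSD / n_div
= 0.9 / 21
= 0.0429

0.0429


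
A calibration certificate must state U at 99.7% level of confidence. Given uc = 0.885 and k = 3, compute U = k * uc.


U = k * uc
U = 3 * 0.885
U = 2.6550

2.6550


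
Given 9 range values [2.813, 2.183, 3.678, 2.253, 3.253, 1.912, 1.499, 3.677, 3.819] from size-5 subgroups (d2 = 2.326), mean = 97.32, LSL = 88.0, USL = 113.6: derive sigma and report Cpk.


R_bar = (2.813 + 2.183 + 3.678 + 2.253 + 3.253 + 1.912 + 1.499 + 3.677 + 3.819) / 9 = 2.7874444
sigma = R_bar / d2 = 2.7874444 / 2.326 = 1.1983854
Cp = (USL - LSL)/(6*sigma) = (113.6 - 88.0)/(6*1.1983854) = 3.5603
Cpu = (113.6 - 97.32)/(3*1.1983854) = 4.5283
Cpl = (97.32 - 88.0)/(3*1.1983854) = 2.5924
Cpk = min(Cpu, Cpl) = 2.5924

2.5924


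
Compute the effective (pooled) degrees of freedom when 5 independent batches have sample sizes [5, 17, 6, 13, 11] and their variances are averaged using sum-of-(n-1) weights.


nu = sum_i (n_i - 1)
nu = ((5 - 1) + (17 - 1) + (6 - 1) + (13 - 1) + (11 - 1))
nu = 4 + 16 + 5 + 12 + 10
nu = 47

47


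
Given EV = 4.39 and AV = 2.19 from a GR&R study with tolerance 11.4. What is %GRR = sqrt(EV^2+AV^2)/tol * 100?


GRR = sqrt(EV^2 + AV^2) = sqrt(4.39^2 + 2.19^2) = 4.9059352
%GRR = GRR / tol * 100 = 4.9059352 / 11.4 * 100
%GRR = 43.0345

43.0345


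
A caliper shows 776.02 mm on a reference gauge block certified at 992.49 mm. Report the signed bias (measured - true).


Systematic error = measured - true
= 776.02 - 992.49
= -216.4700

-216.4700


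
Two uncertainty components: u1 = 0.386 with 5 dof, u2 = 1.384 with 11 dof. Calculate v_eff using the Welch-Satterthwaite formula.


uc = sqrt(u1^2 + u2^2) = sqrt(0.386^2 + 1.384^2) = 1.4368201
v_eff = uc^4 / (u1^4/v1 + u2^4/v2)
= 1.4368201^4 / (0.386^4/5 + 1.384^4/11)
= 4.2619621 / 0.33798284
v_eff = 12.6100

12.6100


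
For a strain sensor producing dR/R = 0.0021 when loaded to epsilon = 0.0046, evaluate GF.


GF = (dR/R) / epsilon
= 0.0021 / 0.0046
= 0.4565

0.4565


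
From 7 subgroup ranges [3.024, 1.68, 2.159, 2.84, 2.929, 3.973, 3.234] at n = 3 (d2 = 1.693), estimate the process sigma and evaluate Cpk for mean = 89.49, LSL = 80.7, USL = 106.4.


R_bar = (3.024 + 1.68 + 2.159 + 2.84 + 2.929 + 3.973 + 3.234) / 7 = 2.8341429
sigma = R_bar / d2 = 2.8341429 / 1.693 = 1.674036
Cp = (USL - LSL)/(6*sigma) = (106.4 - 80.7)/(6*1.674036) = 2.5587
Cpu = (106.4 - 89.49)/(3*1.674036) = 3.3671
Cpl = (89.49 - 80.7)/(3*1.674036) = 1.7503
Cpk = min(Cpu, Cpl) = 1.7503

1.7503


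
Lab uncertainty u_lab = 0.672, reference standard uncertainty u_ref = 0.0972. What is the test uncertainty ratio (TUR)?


TUR = u_lab / u_ref
= 0.672 / 0.0972
= 6.9136

6.9136


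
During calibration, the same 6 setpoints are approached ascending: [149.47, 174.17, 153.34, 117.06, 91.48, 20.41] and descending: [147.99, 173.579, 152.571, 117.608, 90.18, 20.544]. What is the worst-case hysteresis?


|149.47 - 147.99| = 1.4800
|174.17 - 173.579| = 0.5910
|153.34 - 152.571| = 0.7690
|117.06 - 117.608| = 0.5480
|91.48 - 90.18| = 1.3000
|20.41 - 20.544| = 0.1340
hysteresis = max(diffs) = 1.4800

1.4800


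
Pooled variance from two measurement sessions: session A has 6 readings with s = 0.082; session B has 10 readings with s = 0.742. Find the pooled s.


s_p = sqrt(((n1-1)*s1^2 + (n2-1)*s2^2) / (n1+n2-2))
numerator = (6-1)*0.082^2 + (10-1)*0.742^2 = 0.03362 + 4.955076 = 4.988696
denominator = 6 + 10 - 2 = 14
s_p^2 = 4.988696 / 14 = 0.35633543
s_p = sqrt(0.35633543) = 0.5969

0.5969


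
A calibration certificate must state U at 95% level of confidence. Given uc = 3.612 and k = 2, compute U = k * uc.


U = k * uc
U = 2 * 3.612
U = 7.2240

7.2240


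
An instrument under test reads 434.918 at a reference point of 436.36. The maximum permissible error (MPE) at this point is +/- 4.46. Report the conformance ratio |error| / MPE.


e = indication - reference = 434.918 - 436.36 = -1.4420
|e| = 1.4420
ratio = |e| / MPE = 1.4420 / 4.46
ratio = 0.3233

0.3233


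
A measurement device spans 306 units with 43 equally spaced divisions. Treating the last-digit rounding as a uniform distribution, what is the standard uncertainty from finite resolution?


resolution = range / divisions
resolution = 306 / 43 = 7.1162791
u_res = resolution / (2*sqrt(3))
u_res = 7.1162791 / 3.4641016
u_res = 2.0543

2.0543


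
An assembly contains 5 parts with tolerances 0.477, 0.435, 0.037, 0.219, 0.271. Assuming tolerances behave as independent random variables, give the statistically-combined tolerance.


RSS = sqrt(0.477^2 + 0.435^2 + 0.037^2 + 0.219^2 + 0.271^2)
= sqrt(0.539525)
= 0.7345

0.7345


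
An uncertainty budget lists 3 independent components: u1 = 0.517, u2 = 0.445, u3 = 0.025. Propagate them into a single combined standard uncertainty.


uc = sqrt(0.517^2 + 0.445^2 + 0.025^2)
uc = sqrt(0.465939)
uc = 0.6826

0.6826


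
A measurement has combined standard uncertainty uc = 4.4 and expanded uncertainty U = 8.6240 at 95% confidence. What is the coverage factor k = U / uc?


k = U / uc
k = 8.6240 / 4.4
k = 1.96

1.96


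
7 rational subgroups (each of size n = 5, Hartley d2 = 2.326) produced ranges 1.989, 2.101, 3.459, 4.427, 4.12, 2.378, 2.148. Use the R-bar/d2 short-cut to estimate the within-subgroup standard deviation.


R_bar = (1.989 + 2.101 + 3.459 + 4.427 + 4.12 + 2.378 + 2.148) / 7
R_bar = 20.622 / 7 = 2.946
sigma_hat = R_bar / d2 = 2.946 / 2.326 = 1.2666

1.2666


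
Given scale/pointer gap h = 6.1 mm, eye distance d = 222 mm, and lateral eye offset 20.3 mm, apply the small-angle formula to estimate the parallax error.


error = h * offset / d
= 6.1 * 20.3 / 222
= 0.5578

0.5578


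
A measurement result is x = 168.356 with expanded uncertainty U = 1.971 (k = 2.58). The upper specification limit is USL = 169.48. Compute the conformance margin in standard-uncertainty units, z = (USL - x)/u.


u = U / k = 1.971 / 2.58 = 0.76395349
margin = |USL - x| = |169.48 - 168.356| = 1.124
z = margin / u = 1.124 / 0.76395349
z = 1.4713

1.4713


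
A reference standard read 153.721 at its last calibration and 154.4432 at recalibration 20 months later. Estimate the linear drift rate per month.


rate = (v2 - v1) / months
= (154.4432 - 153.721) / 20
= 0.7222 / 20
= 0.0361

0.0361


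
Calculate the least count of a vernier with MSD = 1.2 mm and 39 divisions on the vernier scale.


LC = MSD / n_div
= 1.2 / 39
= 0.0308

0.0308


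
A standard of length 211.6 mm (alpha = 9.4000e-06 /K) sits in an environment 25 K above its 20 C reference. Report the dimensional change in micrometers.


dL = L * alpha * dT
= 211.6 * 9.4000e-06 * 25
= 0.0497260 mm
dL_um = 0.0497260 * 1000 = 49.7260 um

49.7260


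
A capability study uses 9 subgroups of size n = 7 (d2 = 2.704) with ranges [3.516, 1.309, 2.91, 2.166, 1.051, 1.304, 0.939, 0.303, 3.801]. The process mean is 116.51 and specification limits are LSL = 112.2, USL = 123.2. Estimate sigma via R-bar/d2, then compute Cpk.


R_bar = (3.516 + 1.309 + 2.91 + 2.166 + 1.051 + 1.304 + 0.939 + 0.303 + 3.801) / 9 = 1.9221111
sigma = R_bar / d2 = 1.9221111 / 2.704 = 0.7108399
Cp = (USL - LSL)/(6*sigma) = (123.2 - 112.2)/(6*0.7108399) = 2.5791
Cpu = (123.2 - 116.51)/(3*0.7108399) = 3.1371
Cpl = (116.51 - 112.2)/(3*0.7108399) = 2.0211
Cpk = min(Cpu, Cpl) = 2.0211

2.0211


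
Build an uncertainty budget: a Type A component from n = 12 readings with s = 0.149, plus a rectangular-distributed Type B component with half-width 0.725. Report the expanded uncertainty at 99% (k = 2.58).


u_A = s / sqrt(n) = 0.149 / sqrt(12) = 0.043012595
u_B = half_width / sqrt(3) = 0.725 / sqrt(3) = 0.41857895
uc = sqrt(u_A^2 + u_B^2) = sqrt(0.043012595^2 + 0.41857895^2) = 0.4207831
U = k * uc = 2.58 * 0.4207831
U = 1.0856

1.0856


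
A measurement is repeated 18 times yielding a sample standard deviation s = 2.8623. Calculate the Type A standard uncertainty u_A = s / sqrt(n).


u_A = s / sqrt(n)
u_A = 2.8623 / sqrt(18)
u_A = 2.8623 / 4.2426407
u_A = 0.6747

0.6747


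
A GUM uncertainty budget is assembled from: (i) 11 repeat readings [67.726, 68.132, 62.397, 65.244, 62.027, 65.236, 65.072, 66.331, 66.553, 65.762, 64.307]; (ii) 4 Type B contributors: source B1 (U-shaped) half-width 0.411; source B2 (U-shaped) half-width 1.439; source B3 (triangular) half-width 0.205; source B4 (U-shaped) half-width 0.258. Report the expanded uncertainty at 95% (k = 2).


mean = (67.726 + 68.132 + 62.397 + 65.244 + 62.027 + 65.236 + 65.072 + 66.331 + 66.553 + 65.762 + 64.307) / 11 = 65.34427273
s = sqrt(sum((x - mean)^2)/(n-1)) = 1.9213473
u_A = s / sqrt(n) = 1.9213473 / sqrt(11) = 0.57930801
u_B1 = 0.411 / sqrt(2) = 0.29062089
u_B2 = 1.439 / sqrt(2) = 1.0175267
u_B3 = 0.205 / sqrt(6) = 0.0836909
u_B4 = 0.258 / sqrt(2) = 0.18243355
uc = sqrt(0.57930801^2 + 0.29062089^2 + 1.0175267^2 + 0.0836909^2 + 0.18243355^2) = 1.2229902
U = k * uc = 2 * 1.2229902
U = 2.4460

2.4460


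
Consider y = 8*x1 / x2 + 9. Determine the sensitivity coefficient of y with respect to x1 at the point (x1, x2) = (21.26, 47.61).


y = 8*x1 / x2 + 9
dy/dx1 = 8/x2
Evaluate at x2 = 47.61: c1 = 8 / 47.61
c1 = 0.1680

0.1680


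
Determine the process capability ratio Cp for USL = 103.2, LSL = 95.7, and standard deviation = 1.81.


Cp = (USL - LSL) / (6 * sigma)
= (103.2 - 95.7) / (6 * 1.81)
= 7.5000 / 10.8600
= 0.6906

0.6906


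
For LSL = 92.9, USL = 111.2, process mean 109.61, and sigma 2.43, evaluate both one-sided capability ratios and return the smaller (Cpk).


Cpu = (USL - mean) / (3*sigma) = (111.2 - 109.61) / (3*2.43) = 0.2181
Cpl = (mean - LSL) / (3*sigma) = (109.61 - 92.9) / (3*2.43) = 2.2922
Cpk = min(Cpu, Cpl) = 0.2181

0.2181


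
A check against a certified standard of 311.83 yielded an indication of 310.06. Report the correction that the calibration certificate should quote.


Correction = standard - reading
= 311.83 - 310.06
= 1.7700

1.7700


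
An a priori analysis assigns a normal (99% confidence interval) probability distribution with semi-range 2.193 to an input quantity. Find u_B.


u_B = half_width / 2.576
u_B = 2.193 / 2.576
u_B = 0.8513

0.8513


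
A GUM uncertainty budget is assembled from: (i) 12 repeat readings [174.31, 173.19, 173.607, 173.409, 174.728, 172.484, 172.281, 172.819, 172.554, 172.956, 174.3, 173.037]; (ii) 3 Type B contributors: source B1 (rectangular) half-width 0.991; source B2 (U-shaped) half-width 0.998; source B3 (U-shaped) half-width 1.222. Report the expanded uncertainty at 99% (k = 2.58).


mean = (174.31 + 173.19 + 173.607 + 173.409 + 174.728 + 172.484 + 172.281 + 172.819 + 172.554 + 172.956 + 174.3 + 173.037) / 12 = 173.30625
s = sqrt(sum((x - mean)^2)/(n-1)) = 0.78951333
u_A = s / sqrt(n) = 0.78951333 / sqrt(12) = 0.22791287
u_B1 = 0.991 / sqrt(3) = 0.57215412
u_B2 = 0.998 / sqrt(2) = 0.70569257
u_B3 = 1.222 / sqrt(2) = 0.86408449
uc = sqrt(0.22791287^2 + 0.57215412^2 + 0.70569257^2 + 0.86408449^2) = 1.2743424
U = k * uc = 2.58 * 1.2743424
U = 3.2878

3.2878


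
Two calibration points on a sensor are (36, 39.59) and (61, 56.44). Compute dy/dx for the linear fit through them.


slope = (y2 - y1) / (x2 - x1)
= (56.44 - 39.59) / (61 - 36)
= 16.8500 / 25
= 0.6740

0.6740


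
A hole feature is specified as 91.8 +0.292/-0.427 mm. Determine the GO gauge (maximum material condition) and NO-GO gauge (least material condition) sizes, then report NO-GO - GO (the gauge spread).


GO = nominal - lower_tol (smallest hole = maximum material condition)
GO = 91.8 - 0.427 = 91.373
NO-GO = nominal + upper_tol (largest hole = least material condition)
NO-GO = 91.8 + 0.292 = 92.092
spread = NO-GO - GO = 92.092 - 91.373 = 0.7190

0.7190


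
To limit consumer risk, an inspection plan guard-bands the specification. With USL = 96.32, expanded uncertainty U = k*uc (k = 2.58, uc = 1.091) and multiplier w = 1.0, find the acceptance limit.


U = k * uc = 2.58 * 1.091 = 2.81478
guard band g = w * U = 1.0 * 2.81478 = 2.81478
AL = USL - g = 96.32 - 2.81478
AL = 93.5052

93.5052


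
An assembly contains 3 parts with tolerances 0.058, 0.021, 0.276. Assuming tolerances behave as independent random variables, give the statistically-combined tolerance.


RSS = sqrt(0.058^2 + 0.021^2 + 0.276^2)
= sqrt(0.079981)
= 0.2828

0.2828


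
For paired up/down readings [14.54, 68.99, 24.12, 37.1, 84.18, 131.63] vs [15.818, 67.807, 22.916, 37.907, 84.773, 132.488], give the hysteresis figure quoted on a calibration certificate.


|14.54 - 15.818| = 1.2780
|68.99 - 67.807| = 1.1830
|24.12 - 22.916| = 1.2040
|37.1 - 37.907| = 0.8070
|84.18 - 84.773| = 0.5930
|131.63 - 132.488| = 0.8580
hysteresis = max(diffs) = 1.2780

1.2780


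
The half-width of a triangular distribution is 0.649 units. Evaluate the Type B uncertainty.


u_B = half_width / sqrt(6)
u_B = 0.649 / 2.4494897
u_B = 0.2650

0.2650


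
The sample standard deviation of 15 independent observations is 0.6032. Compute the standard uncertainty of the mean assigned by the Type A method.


u_A = s / sqrt(n)
u_A = 0.6032 / sqrt(15)
u_A = 0.6032 / 3.8729833
u_A = 0.1557

0.1557


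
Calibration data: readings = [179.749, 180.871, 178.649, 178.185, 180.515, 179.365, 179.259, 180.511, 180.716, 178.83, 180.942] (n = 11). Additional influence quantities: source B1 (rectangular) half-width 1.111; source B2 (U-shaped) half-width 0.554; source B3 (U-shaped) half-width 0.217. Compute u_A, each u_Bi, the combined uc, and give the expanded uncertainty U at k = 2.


mean = (179.749 + 180.871 + 178.649 + 178.185 + 180.515 + 179.365 + 179.259 + 180.511 + 180.716 + 178.83 + 180.942) / 11 = 179.7810909
s = sqrt(sum((x - mean)^2)/(n-1)) = 0.98292965
u_A = s / sqrt(n) = 0.98292965 / sqrt(11) = 0.29636444
u_B1 = 1.111 / sqrt(3) = 0.64143615
u_B2 = 0.554 / sqrt(2) = 0.39173716
u_B3 = 0.217 / sqrt(2) = 0.15344217
uc = sqrt(0.29636444^2 + 0.64143615^2 + 0.39173716^2 + 0.15344217^2) = 0.82235924
U = k * uc = 2 * 0.82235924
U = 1.6447

1.6447


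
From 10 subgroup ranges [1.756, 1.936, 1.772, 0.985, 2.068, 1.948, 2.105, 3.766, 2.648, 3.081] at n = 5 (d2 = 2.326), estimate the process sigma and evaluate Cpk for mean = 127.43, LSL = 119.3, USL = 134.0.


R_bar = (1.756 + 1.936 + 1.772 + 0.985 + 2.068 + 1.948 + 2.105 + 3.766 + 2.648 + 3.081) / 10 = 2.2065
sigma = R_bar / d2 = 2.2065 / 2.326 = 0.94862425
Cp = (USL - LSL)/(6*sigma) = (134.0 - 119.3)/(6*0.94862425) = 2.5827
Cpu = (134.0 - 127.43)/(3*0.94862425) = 2.3086
Cpl = (127.43 - 119.3)/(3*0.94862425) = 2.8568
Cpk = min(Cpu, Cpl) = 2.3086

2.3086


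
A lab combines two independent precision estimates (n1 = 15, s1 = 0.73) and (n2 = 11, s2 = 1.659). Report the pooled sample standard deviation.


s_p = sqrt(((n1-1)*s1^2 + (n2-1)*s2^2) / (n1+n2-2))
numerator = (15-1)*0.73^2 + (11-1)*1.659^2 = 7.4606 + 27.52281 = 34.98341
denominator = 15 + 11 - 2 = 24
s_p^2 = 34.98341 / 24 = 1.4576421
s_p = sqrt(1.4576421) = 1.2073

1.2073


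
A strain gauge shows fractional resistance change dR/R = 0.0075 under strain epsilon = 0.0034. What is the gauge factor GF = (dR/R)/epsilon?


GF = (dR/R) / epsilon
= 0.0075 / 0.0034
= 2.2059

2.2059


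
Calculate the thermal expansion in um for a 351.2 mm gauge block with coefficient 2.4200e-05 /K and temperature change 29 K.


dL = L * alpha * dT
= 351.2 * 2.4200e-05 * 29
= 0.2464722 mm
dL_um = 0.2464722 * 1000 = 246.4722 um

246.4722


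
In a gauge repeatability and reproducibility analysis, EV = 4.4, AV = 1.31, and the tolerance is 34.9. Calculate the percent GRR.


GRR = sqrt(EV^2 + AV^2) = sqrt(4.4^2 + 1.31^2) = 4.5908714
%GRR = GRR / tol * 100 = 4.5908714 / 34.9 * 100
%GRR = 13.1544

13.1544


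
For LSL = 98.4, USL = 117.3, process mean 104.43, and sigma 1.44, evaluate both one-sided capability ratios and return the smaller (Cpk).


Cpu = (USL - mean) / (3*sigma) = (117.3 - 104.43) / (3*1.44) = 2.9792
Cpl = (mean - LSL) / (3*sigma) = (104.43 - 98.4) / (3*1.44) = 1.3958
Cpk = min(Cpu, Cpl) = 1.3958

1.3958


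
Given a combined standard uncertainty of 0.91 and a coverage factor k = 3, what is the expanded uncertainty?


U = k * uc
U = 3 * 0.91
U = 2.7300

2.7300


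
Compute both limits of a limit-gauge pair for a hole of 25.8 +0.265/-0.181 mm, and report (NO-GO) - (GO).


GO = nominal - lower_tol (smallest hole = maximum material condition)
GO = 25.8 - 0.181 = 25.619
NO-GO = nominal + upper_tol (largest hole = least material condition)
NO-GO = 25.8 + 0.265 = 26.065
spread = NO-GO - GO = 26.065 - 25.619 = 0.4460

0.4460


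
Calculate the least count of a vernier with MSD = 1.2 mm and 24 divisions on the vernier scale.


LC = MSD / n_div
= 1.2 / 24
= 0.0500

0.0500


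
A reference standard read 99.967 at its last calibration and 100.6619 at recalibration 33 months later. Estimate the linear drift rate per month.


rate = (v2 - v1) / months
= (100.6619 - 99.967) / 33
= 0.6949 / 33
= 0.0211

0.0211


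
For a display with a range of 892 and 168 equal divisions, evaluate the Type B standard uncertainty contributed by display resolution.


resolution = range / divisions
resolution = 892 / 168 = 5.3095238
u_res = resolution / (2*sqrt(3))
u_res = 5.3095238 / 3.4641016
u_res = 1.5327

1.5327


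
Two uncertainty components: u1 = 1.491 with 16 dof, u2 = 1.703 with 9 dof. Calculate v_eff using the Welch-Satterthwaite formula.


uc = sqrt(u1^2 + u2^2) = sqrt(1.491^2 + 1.703^2) = 2.2634686
v_eff = uc^4 / (u1^4/v1 + u2^4/v2)
= 2.2634686^4 / (1.491^4/16 + 1.703^4/9)
= 26.248101 / 1.2434597
v_eff = 21.1089

21.1089


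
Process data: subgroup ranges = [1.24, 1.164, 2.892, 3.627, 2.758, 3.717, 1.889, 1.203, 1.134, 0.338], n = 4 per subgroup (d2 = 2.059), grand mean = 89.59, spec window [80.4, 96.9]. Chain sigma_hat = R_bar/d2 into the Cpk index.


R_bar = (1.24 + 1.164 + 2.892 + 3.627 + 2.758 + 3.717 + 1.889 + 1.203 + 1.134 + 0.338) / 10 = 1.9962
sigma = R_bar / d2 = 1.9962 / 2.059 = 0.96949976
Cp = (USL - LSL)/(6*sigma) = (96.9 - 80.4)/(6*0.96949976) = 2.8365
Cpu = (96.9 - 89.59)/(3*0.96949976) = 2.5133
Cpl = (89.59 - 80.4)/(3*0.96949976) = 3.1597
Cpk = min(Cpu, Cpl) = 2.5133

2.5133


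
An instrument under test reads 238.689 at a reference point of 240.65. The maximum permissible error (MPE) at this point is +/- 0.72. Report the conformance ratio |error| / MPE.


e = indication - reference = 238.689 - 240.65 = -1.9610
|e| = 1.9610
ratio = |e| / MPE = 1.9610 / 0.72
ratio = 2.7236

2.7236


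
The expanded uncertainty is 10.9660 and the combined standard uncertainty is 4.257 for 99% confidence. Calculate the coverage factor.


k = U / uc
k = 10.9660 / 4.257
k = 2.576

2.576


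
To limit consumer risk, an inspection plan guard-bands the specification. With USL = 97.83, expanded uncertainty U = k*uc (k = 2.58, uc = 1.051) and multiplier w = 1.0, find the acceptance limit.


U = k * uc = 2.58 * 1.051 = 2.71158
guard band g = w * U = 1.0 * 2.71158 = 2.71158
AL = USL - g = 97.83 - 2.71158
AL = 95.1184

95.1184


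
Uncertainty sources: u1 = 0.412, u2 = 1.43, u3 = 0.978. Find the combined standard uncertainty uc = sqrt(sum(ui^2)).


uc = sqrt(0.412^2 + 1.43^2 + 0.978^2)
uc = sqrt(3.171128)
uc = 1.7808

1.7808


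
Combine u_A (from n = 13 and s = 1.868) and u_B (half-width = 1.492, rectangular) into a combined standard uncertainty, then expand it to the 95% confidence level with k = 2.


u_A = s / sqrt(n) = 1.868 / sqrt(13) = 0.51808998
u_B = half_width / sqrt(3) = 1.492 / sqrt(3) = 0.8614066
uc = sqrt(u_A^2 + u_B^2) = sqrt(0.51808998^2 + 0.8614066^2) = 1.0052057
U = k * uc = 2 * 1.0052057
U = 2.0104

2.0104


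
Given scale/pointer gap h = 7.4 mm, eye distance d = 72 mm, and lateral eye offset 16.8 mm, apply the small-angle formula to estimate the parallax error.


error = h * offset / d
= 7.4 * 16.8 / 72
= 1.7267

1.7267


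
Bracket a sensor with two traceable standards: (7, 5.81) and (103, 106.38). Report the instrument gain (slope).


slope = (y2 - y1) / (x2 - x1)
= (106.38 - 5.81) / (103 - 7)
= 100.5700 / 96
= 1.0476

1.0476


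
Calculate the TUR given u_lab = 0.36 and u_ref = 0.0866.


TUR = u_lab / u_ref
= 0.36 / 0.0866
= 4.1570

4.1570


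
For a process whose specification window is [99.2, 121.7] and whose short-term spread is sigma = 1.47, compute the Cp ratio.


Cp = (USL - LSL) / (6 * sigma)
= (121.7 - 99.2) / (6 * 1.47)
= 22.5000 / 8.8200
= 2.5510

2.5510


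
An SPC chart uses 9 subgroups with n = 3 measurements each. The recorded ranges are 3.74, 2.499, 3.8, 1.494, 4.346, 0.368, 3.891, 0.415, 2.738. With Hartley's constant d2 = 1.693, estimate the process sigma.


R_bar = (3.74 + 2.499 + 3.8 + 1.494 + 4.346 + 0.368 + 3.891 + 0.415 + 2.738) / 9
R_bar = 23.291 / 9 = 2.5878889
sigma_hat = R_bar / d2 = 2.5878889 / 1.693 = 1.5286

1.5286


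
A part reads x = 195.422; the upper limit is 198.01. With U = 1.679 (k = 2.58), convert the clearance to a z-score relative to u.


u = U / k = 1.679 / 2.58 = 0.65077519
margin = |USL - x| = |198.01 - 195.422| = 2.588
z = margin / u = 2.588 / 0.65077519
z = 3.9768

3.9768


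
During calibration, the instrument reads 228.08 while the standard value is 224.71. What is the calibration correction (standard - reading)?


Correction = standard - reading
= 224.71 - 228.08
= -3.3700

-3.3700


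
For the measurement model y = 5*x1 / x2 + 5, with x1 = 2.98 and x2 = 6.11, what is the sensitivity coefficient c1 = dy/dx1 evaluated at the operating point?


y = 5*x1 / x2 + 5
dy/dx1 = 5/x2
Evaluate at x2 = 6.11: c1 = 5 / 6.11
c1 = 0.8183

0.8183


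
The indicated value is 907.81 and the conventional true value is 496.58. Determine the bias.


Systematic error = measured - true
= 907.81 - 496.58
= 411.2300

411.2300


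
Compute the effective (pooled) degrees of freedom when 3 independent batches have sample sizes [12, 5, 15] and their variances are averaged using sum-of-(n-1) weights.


nu = sum_i (n_i - 1)
nu = ((12 - 1) + (5 - 1) + (15 - 1))
nu = 11 + 4 + 14
nu = 29

29


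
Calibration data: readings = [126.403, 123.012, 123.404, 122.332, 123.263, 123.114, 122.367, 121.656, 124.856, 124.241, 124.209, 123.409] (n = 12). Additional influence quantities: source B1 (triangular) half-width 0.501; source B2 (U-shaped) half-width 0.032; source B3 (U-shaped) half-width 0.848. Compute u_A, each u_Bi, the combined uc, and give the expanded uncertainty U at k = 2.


mean = (126.403 + 123.012 + 123.404 + 122.332 + 123.263 + 123.114 + 122.367 + 121.656 + 124.856 + 124.241 + 124.209 + 123.409) / 12 = 123.5221667
s = sqrt(sum((x - mean)^2)/(n-1)) = 1.2728303
u_A = s / sqrt(n) = 1.2728303 / sqrt(12) = 0.36743446
u_B1 = 0.501 / sqrt(6) = 0.20453239
u_B2 = 0.032 / sqrt(2) = 0.022627417
u_B3 = 0.848 / sqrt(2) = 0.59962655
uc = sqrt(0.36743446^2 + 0.20453239^2 + 0.022627417^2 + 0.59962655^2) = 0.73273841
U = k * uc = 2 * 0.73273841
U = 1.4655

1.4655


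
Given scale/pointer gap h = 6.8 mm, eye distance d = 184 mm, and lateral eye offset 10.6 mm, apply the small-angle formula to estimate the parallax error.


error = h * offset / d
= 6.8 * 10.6 / 184
= 0.3917

0.3917


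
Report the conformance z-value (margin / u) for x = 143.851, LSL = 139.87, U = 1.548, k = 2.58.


u = U / k = 1.548 / 2.58 = 0.6
margin = |LSL - x| = |139.87 - 143.851| = 3.981
z = margin / u = 3.981 / 0.6
z = 6.6350

6.6350


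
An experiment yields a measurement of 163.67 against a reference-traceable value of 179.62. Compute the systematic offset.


Systematic error = measured - true
= 163.67 - 179.62
= -15.9500

-15.9500


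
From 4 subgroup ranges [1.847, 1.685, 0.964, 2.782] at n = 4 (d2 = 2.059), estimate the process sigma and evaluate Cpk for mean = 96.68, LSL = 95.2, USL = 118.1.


R_bar = (1.847 + 1.685 + 0.964 + 2.782) / 4 = 1.8195
sigma = R_bar / d2 = 1.8195 / 2.059 = 0.8836814
Cp = (USL - LSL)/(6*sigma) = (118.1 - 95.2)/(6*0.8836814) = 4.3191
Cpu = (118.1 - 96.68)/(3*0.8836814) = 8.0798
Cpl = (96.68 - 95.2)/(3*0.8836814) = 0.5583
Cpk = min(Cpu, Cpl) = 0.5583

0.5583


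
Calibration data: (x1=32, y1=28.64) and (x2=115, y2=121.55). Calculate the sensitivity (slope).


slope = (y2 - y1) / (x2 - x1)
= (121.55 - 28.64) / (115 - 32)
= 92.9100 / 83
= 1.1194

1.1194


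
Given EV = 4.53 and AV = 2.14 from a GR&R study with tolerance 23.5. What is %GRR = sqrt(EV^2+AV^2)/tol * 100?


GRR = sqrt(EV^2 + AV^2) = sqrt(4.53^2 + 2.14^2) = 5.0100399
%GRR = GRR / tol * 100 = 5.0100399 / 23.5 * 100
%GRR = 21.3193

21.3193


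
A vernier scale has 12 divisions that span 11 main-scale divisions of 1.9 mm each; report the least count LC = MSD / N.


LC = MSD / n_div
= 1.9 / 12
= 0.1583

0.1583


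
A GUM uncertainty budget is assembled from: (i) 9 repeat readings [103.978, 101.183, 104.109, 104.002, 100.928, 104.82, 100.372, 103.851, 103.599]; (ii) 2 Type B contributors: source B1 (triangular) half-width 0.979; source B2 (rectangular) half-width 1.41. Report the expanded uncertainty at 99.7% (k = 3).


mean = (103.978 + 101.183 + 104.109 + 104.002 + 100.928 + 104.82 + 100.372 + 103.851 + 103.599) / 9 = 102.9824444
s = sqrt(sum((x - mean)^2)/(n-1)) = 1.6614773
u_A = s / sqrt(n) = 1.6614773 / sqrt(9) = 0.55382577
u_B1 = 0.979 / sqrt(6) = 0.39967508
u_B2 = 1.41 / sqrt(3) = 0.81406388
uc = sqrt(0.55382577^2 + 0.39967508^2 + 0.81406388^2) = 1.0626209
U = k * uc = 3 * 1.0626209
U = 3.1879

3.1879


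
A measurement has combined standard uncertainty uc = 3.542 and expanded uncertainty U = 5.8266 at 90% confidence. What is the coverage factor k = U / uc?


k = U / uc
k = 5.8266 / 3.542
k = 1.645

1.645


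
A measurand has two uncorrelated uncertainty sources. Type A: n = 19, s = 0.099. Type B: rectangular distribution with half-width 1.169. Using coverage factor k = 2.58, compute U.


u_A = s / sqrt(n) = 0.099 / sqrt(19) = 0.022712158
u_B = half_width / sqrt(3) = 1.169 / sqrt(3) = 0.67492246
uc = sqrt(u_A^2 + u_B^2) = sqrt(0.022712158^2 + 0.67492246^2) = 0.6753045
U = k * uc = 2.58 * 0.6753045
U = 1.7423

1.7423
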